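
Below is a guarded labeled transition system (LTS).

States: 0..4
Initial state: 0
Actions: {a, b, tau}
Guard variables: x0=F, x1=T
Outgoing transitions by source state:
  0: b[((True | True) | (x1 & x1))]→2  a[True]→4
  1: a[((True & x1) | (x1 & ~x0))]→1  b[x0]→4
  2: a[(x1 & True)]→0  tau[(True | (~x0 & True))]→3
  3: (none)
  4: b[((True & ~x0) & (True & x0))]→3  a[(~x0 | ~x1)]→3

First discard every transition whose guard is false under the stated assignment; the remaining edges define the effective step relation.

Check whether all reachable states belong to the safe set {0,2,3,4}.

Safe = {0,2,3,4}
R = {0,2,3,4}
  0: safe
  2: safe
  3: safe
  4: safe

Answer: INVARIANT HOLDS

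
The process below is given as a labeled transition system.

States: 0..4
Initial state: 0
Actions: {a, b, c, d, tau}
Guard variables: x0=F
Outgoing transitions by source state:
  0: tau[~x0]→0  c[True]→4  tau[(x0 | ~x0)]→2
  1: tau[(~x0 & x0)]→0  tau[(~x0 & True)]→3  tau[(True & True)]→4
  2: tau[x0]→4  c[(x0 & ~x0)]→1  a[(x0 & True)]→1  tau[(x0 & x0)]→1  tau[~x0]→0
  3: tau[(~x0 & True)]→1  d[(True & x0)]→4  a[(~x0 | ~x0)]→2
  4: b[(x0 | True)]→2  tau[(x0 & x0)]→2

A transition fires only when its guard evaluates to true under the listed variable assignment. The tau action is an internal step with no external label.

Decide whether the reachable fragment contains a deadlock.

Answer: DEADLOCK-FREE

Analysis:
Reach set: {0,2,4}
  0: c→4  tau→0  tau→2  [3 exit(s)]
  2: tau→0  [1 exit(s)]
  4: b→2  [1 exit(s)]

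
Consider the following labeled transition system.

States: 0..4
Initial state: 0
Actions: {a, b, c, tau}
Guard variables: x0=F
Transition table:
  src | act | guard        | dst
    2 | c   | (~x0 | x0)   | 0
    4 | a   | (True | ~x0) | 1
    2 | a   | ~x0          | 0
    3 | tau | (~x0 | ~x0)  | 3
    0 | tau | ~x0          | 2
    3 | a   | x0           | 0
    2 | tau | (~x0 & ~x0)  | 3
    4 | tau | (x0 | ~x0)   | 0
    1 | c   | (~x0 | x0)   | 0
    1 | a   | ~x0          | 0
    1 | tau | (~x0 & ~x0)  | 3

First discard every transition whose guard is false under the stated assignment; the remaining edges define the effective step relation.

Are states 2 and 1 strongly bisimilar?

Answer: BISIMILAR

Trace:
Refine partition for ~:
  round 0: {{0,1,2,3,4}}
  round 1: {{0,3},{1,2},{4}}
  round 2: {{0},{1,2},{3},{4}}
4 equivalence class(es) (converged in 3)
[2]={1,2}  [1]={1,2}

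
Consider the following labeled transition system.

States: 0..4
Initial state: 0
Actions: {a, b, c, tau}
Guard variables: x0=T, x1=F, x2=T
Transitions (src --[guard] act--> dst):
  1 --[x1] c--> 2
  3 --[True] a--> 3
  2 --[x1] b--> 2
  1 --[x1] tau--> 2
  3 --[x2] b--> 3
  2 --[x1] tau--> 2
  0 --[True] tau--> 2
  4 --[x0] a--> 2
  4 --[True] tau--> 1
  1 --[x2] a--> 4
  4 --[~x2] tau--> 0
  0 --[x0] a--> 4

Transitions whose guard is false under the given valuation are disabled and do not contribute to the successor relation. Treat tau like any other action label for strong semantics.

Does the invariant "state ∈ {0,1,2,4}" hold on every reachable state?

Allowed set {0,1,2,4}
Reach set: {0,1,2,4}
  0: safe
  1: safe
  2: safe
  4: safe

Answer: INVARIANT HOLDS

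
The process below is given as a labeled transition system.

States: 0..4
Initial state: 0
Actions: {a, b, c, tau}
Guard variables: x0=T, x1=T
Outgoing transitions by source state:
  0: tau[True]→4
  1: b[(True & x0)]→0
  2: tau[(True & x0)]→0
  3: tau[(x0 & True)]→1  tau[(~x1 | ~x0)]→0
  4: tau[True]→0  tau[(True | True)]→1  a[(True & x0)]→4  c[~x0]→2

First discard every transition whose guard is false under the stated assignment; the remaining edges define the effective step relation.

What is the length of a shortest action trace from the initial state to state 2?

Layered search for 2:
  depth 0: {0}
  depth 1: {4}
  depth 2: {1}
2 never appears.

Answer: UNREACHABLE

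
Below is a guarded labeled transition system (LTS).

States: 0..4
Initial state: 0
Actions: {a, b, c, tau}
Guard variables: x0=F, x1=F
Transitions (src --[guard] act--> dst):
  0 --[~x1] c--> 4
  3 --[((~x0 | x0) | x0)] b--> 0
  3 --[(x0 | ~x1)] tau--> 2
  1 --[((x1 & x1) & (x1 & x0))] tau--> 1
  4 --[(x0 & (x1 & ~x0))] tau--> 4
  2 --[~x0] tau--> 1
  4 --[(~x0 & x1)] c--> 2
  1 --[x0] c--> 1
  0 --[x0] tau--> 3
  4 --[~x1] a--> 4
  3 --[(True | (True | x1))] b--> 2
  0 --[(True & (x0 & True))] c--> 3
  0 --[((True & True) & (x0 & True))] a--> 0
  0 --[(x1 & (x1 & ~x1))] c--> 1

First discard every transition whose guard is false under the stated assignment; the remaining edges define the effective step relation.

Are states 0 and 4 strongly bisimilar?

Compute ~ classes (split until stable):
  π0 = {{0,1,2,3,4}}
  π1 = {{0},{1},{2},{3},{4}}
Fixed point at round 2; 5 class(es).
0∈{0}, 4∈{4}

Answer: NOT BISIMILAR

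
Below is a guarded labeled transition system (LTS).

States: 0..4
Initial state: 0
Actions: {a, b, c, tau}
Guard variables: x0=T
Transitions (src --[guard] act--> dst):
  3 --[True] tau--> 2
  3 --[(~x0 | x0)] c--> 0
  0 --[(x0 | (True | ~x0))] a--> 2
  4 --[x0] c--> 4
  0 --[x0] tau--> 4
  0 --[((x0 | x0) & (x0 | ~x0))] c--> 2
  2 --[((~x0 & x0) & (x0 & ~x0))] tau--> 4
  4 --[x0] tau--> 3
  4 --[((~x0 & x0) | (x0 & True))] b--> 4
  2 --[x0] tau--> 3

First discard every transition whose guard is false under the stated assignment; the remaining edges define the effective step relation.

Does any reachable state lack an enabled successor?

R = {0,2,3,4}
  0: a→2  c→2  tau→4  [3 exit(s)]
  2: tau→3  [1 exit(s)]
  3: c→0  tau→2  [2 exit(s)]
  4: b→4  c→4  tau→3  [3 exit(s)]

Answer: DEADLOCK-FREE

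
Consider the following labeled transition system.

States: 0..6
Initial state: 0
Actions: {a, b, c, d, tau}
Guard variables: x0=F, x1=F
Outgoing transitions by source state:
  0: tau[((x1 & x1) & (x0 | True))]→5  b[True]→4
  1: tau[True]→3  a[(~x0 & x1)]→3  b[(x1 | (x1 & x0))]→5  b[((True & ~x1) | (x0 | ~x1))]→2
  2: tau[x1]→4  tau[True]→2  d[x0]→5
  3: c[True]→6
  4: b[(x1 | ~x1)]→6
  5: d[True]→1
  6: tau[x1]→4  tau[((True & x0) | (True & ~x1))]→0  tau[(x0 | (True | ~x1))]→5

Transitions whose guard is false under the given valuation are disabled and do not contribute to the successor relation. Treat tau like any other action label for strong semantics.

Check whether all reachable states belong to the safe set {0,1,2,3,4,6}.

Inv-set: {0,1,2,3,4,6}
Reachable = {0,1,2,3,4,5,6}
  0: ✓
  1: ✓
  2: ✓
  3: ✓
  4: ✓
  5: VIOLATES
  6: ✓
counterexample path to 5: b·b·tau

Answer: INVARIANT VIOLATED at state 5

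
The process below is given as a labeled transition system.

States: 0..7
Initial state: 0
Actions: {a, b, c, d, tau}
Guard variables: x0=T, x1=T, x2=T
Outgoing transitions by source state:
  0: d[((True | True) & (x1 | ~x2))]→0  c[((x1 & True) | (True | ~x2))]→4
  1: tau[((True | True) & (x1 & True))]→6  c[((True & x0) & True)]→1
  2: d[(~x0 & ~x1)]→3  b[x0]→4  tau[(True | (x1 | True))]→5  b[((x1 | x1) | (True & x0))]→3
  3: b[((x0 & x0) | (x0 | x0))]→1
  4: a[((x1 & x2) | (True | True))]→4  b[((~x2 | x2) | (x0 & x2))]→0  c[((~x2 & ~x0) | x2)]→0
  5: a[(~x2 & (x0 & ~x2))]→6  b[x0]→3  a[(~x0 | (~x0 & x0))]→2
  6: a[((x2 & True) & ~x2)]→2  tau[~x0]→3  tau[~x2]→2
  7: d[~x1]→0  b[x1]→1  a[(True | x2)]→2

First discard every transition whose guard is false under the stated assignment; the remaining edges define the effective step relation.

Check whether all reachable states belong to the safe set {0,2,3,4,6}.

Answer: INVARIANT HOLDS

Trace:
Inv-set: {0,2,3,4,6}
R = {0,4}
  0: ✓
  4: ✓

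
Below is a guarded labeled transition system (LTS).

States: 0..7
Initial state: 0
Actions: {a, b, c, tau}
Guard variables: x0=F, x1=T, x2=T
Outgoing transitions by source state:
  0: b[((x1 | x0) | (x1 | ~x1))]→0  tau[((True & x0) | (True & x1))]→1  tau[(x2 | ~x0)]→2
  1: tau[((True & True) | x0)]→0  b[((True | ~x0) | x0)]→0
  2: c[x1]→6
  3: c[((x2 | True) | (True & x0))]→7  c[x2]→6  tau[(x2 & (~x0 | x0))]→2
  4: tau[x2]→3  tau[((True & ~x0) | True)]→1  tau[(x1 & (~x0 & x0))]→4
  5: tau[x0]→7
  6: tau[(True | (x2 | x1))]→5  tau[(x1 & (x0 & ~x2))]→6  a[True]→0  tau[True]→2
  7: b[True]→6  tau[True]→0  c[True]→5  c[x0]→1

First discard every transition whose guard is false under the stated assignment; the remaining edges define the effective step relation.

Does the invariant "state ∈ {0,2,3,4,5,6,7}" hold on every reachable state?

Safe = {0,2,3,4,5,6,7}
Reach set: {0,1,2,5,6}
  0: safe
  1: ✗ unsafe
  2: safe
  5: safe
  6: safe
reach 1 via tau — violates

Answer: INVARIANT VIOLATED at state 1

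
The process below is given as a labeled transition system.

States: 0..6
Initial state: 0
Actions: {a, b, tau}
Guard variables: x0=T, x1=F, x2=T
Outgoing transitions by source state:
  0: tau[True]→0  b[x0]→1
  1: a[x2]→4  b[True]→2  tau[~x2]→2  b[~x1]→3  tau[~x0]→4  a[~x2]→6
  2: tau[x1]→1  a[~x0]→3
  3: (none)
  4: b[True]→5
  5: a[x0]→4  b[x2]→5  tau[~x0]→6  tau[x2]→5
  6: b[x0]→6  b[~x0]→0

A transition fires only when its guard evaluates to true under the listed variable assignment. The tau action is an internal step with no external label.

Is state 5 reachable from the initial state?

Guard filter leaves 10 enabled edge(s).
Layer 0: {0}
Layer 1: {1}  total {0,1}
Layer 2: {2,3,4}  total {0,1,2,3,4}
Layer 3: {5}  total {0,1,2,3,4,5}
Reach set: {0,1,2,3,4,5}
Path to 5: b·a·b

Answer: REACHABLE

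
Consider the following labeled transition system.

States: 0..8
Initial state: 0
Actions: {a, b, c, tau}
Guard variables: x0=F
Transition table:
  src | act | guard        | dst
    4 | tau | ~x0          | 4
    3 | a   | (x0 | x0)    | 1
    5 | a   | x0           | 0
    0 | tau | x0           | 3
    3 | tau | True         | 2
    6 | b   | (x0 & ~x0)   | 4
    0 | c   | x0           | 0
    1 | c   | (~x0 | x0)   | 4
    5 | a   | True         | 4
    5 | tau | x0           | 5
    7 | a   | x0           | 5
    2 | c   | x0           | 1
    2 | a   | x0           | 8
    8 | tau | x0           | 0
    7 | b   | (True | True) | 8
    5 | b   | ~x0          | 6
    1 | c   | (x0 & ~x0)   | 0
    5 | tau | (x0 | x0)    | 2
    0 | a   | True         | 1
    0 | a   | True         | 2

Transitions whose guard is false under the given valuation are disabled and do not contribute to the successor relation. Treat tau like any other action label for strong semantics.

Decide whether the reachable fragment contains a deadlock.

Answer: DEADLOCK at state 2

Trace:
Reach set: {0,1,2,4}
  0: a→1  a→2  [2 out]
  1: c→4  [1 out]
  2: ∅  [STUCK]
  4: tau→4  [1 out]
trace reaching 2: a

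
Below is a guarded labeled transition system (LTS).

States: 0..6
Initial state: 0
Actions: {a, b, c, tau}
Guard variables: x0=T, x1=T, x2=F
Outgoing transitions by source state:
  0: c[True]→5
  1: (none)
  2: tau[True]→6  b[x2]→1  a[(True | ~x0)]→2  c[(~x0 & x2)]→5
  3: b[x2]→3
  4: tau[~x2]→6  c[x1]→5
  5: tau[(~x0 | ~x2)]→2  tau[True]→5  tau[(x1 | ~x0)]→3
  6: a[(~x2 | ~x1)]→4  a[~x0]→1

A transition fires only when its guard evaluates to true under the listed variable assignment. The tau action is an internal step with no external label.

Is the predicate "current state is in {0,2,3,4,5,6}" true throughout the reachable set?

Answer: INVARIANT HOLDS

Working:
Allowed set {0,2,3,4,5,6}
R = {0,2,3,4,5,6}
  0: ✓
  2: ✓
  3: ✓
  4: ✓
  5: ✓
  6: ✓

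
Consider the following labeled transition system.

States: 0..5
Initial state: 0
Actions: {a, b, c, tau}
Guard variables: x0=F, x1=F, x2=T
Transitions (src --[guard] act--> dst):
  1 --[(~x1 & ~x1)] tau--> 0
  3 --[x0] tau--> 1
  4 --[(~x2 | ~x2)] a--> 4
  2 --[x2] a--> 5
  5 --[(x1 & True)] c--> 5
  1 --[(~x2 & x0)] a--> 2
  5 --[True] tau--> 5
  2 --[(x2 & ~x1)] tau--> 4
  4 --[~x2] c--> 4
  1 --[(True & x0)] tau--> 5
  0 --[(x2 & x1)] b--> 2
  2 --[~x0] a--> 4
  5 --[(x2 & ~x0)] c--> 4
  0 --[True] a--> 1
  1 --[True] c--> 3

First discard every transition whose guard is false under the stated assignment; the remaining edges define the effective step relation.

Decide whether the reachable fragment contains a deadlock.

Answer: DEADLOCK at state 3

Trace:
Reach set: {0,1,3}
  0: a→1  [1 exit(s)]
  1: c→3  tau→0  [2 exit(s)]
  3: ∅  [deadlock]
trace reaching 3: a·c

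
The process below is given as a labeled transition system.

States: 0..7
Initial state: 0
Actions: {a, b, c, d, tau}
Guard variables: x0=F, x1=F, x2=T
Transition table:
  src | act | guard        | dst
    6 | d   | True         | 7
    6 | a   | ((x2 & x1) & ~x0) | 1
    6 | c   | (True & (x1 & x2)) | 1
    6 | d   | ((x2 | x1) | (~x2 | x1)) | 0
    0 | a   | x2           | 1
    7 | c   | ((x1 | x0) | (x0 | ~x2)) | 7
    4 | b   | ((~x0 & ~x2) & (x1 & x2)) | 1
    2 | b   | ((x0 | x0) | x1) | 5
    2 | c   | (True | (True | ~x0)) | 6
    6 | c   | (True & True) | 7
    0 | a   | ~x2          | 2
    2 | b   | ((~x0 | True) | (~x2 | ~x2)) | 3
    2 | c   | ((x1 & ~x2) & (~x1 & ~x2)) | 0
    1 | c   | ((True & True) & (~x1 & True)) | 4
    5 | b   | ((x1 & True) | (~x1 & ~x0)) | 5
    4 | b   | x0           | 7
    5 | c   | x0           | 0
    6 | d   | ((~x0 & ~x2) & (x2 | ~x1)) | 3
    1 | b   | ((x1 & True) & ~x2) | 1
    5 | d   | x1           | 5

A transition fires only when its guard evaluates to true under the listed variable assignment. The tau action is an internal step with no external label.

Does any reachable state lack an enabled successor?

Answer: DEADLOCK at state 4

Analysis:
Reachable = {0,1,4}
  0: a→1  [deg 1]
  1: c→4  [deg 1]
  4: ∅  [STUCK]
witness 4: a·c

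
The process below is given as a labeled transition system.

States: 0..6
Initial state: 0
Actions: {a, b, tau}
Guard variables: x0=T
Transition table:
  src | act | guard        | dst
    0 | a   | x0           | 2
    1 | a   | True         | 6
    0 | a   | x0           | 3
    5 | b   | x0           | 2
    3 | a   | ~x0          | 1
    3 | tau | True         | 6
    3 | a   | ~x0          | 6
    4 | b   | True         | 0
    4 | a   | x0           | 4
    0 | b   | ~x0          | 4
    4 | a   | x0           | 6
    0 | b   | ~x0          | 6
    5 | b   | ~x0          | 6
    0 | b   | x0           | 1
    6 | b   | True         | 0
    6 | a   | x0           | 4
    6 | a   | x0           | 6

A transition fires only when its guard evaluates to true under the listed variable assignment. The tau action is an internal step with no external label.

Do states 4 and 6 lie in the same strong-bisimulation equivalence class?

Answer: BISIMILAR

Analysis:
Bisimulation quotient by refinement:
  π0 = {{0,1,2,3,4,5,6}}
  π1 = {{0,4,6},{1},{2},{3},{5}}
  π2 = {{0},{1},{2},{3},{4,6},{5}}
Fixed point at round 3; 6 class(es).
class of 4: {4,6}; class of 6: {4,6}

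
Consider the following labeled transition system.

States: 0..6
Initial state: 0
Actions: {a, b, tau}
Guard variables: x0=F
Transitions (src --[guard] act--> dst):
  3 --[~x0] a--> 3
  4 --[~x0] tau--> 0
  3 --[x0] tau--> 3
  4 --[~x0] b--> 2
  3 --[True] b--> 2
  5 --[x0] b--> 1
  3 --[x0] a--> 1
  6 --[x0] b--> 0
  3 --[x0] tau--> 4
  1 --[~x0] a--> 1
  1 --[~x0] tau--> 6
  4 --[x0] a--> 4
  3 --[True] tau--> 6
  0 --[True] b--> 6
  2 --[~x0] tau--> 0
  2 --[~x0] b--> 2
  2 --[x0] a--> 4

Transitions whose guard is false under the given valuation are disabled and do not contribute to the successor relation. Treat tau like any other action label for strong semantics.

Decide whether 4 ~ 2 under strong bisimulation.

Refine partition for ~:
  round 0: {{0,1,2,3,4,5,6}}
  round 1: {{0},{1},{2,4},{3},{5,6}}
5 equivalence class(es) (converged in 2)
class of 4: {2,4}; class of 2: {2,4}

Answer: BISIMILAR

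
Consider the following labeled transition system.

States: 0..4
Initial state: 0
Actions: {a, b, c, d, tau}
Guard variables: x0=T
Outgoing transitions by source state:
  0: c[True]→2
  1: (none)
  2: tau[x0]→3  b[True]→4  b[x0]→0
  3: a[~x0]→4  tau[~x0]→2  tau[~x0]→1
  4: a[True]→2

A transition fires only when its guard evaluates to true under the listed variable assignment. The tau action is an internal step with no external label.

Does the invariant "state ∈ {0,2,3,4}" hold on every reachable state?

Answer: INVARIANT HOLDS

Working:
Safe = {0,2,3,4}
Reach set: {0,2,3,4}
  0: safe
  2: safe
  3: safe
  4: safe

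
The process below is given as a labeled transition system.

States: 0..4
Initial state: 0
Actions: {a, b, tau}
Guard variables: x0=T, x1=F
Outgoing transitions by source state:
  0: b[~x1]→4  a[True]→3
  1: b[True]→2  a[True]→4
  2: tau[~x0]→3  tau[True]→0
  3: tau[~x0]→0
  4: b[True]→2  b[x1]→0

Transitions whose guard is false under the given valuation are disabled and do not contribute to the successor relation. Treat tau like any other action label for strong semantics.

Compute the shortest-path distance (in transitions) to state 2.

Breadth-first toward 2:
  L0 = {0}
  L1 = {3,4}
  L2 = {2}
first hit 2 at d=2 via b·b

Answer: 2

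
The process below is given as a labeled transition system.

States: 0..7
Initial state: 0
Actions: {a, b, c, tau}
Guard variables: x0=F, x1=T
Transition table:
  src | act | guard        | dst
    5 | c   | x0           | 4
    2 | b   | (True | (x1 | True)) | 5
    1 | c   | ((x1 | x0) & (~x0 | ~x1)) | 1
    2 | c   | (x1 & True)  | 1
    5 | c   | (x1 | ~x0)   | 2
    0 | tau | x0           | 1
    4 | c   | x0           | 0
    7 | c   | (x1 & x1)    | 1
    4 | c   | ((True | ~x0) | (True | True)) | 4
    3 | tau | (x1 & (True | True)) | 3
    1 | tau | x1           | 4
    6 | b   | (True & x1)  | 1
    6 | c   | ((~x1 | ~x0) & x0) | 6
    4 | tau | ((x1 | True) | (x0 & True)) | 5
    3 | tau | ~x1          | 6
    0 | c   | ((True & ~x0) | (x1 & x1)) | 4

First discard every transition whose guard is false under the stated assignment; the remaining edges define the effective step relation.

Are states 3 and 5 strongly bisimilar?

Answer: NOT BISIMILAR

Analysis:
Bisimulation quotient by refinement:
  P[0] = {{0,1,2,3,4,5,6,7}}
  P[1] = {{0,5,7},{1,4},{2},{3},{6}}
  P[2] = {{0,7},{1},{2},{3},{4},{5},{6}}
  P[3] = {{0},{1},{2},{3},{4},{5},{6},{7}}
8 equivalence class(es) (converged in 4)
3∈{3}, 5∈{5}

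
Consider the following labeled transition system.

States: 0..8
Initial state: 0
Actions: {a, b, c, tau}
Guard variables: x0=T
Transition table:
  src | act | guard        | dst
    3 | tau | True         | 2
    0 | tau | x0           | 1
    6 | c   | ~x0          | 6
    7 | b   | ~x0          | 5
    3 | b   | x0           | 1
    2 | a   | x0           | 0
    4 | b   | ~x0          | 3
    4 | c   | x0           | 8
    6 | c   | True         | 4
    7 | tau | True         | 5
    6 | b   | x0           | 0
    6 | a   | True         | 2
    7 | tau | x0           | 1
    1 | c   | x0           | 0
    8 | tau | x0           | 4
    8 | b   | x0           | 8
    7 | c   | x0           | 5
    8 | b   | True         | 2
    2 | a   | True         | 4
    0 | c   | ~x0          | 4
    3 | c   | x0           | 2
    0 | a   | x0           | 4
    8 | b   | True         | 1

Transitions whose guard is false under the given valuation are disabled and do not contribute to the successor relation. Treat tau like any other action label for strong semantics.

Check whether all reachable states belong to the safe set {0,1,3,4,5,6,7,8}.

Answer: INVARIANT VIOLATED at state 2

Analysis:
Allowed set {0,1,3,4,5,6,7,8}
Reachable = {0,1,2,4,8}
  0: safe
  1: safe
  2: ✗ unsafe
  4: safe
  8: safe
counterexample path to 2: a·c·b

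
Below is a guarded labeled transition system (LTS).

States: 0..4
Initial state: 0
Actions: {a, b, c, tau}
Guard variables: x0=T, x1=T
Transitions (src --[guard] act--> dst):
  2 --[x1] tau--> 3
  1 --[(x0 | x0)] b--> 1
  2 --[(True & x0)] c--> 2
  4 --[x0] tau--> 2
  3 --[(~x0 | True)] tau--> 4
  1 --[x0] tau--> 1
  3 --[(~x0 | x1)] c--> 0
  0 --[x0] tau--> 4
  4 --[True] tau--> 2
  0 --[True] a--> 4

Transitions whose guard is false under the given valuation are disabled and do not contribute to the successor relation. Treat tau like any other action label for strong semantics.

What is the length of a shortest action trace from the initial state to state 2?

Layered search for 2:
  depth 0: {0}
  depth 1: {4}
  depth 2: {2}
2 enters at depth 2; path a·tau

Answer: 2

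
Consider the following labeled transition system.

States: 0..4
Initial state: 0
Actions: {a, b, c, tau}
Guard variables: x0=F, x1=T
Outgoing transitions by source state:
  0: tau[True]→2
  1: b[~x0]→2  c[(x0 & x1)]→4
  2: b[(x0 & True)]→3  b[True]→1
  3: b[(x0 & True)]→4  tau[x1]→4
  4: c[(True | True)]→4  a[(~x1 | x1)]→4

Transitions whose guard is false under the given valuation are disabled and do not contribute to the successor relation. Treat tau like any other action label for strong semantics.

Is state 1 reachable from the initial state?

Answer: REACHABLE

Analysis:
Guard filter leaves 6 enabled edge(s).
Layer 0: {0}
Layer 1: {2}  total {0,2}
Layer 2: {1}  total {0,1,2}
R = {0,1,2}
trace reaching 1: tau·b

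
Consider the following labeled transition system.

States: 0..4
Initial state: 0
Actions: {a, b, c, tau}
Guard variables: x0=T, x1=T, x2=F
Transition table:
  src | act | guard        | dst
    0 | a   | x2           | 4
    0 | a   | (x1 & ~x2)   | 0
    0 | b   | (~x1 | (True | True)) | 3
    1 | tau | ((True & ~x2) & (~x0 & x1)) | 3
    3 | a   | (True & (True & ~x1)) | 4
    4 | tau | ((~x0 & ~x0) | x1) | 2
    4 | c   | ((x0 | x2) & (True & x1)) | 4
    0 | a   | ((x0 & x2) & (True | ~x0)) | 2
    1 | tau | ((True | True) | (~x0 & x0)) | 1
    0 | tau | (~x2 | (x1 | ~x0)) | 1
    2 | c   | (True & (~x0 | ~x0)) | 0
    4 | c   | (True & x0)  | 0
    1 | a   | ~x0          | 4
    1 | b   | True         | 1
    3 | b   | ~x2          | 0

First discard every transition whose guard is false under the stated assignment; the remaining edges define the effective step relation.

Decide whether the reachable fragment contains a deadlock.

Answer: DEADLOCK-FREE

Working:
Reach set: {0,1,3}
  0: a→0  b→3  tau→1  [3 out]
  1: b→1  tau→1  [2 out]
  3: b→0  [1 out]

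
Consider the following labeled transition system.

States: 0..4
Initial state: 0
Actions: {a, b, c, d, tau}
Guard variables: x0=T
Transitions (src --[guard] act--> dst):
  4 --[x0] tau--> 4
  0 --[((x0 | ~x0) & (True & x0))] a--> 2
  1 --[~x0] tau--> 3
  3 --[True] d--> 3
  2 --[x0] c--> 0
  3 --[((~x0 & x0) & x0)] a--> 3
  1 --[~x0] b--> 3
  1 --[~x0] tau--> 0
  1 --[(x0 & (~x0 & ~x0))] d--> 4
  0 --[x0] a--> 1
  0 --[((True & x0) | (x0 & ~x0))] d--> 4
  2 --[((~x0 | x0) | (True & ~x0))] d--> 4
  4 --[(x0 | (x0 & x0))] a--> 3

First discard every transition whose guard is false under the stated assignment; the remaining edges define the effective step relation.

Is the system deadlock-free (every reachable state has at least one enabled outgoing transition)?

Reach set: {0,1,2,3,4}
  0: a→1  a→2  d→4  [deg 3]
  1: ∅  [STUCK]
  2: c→0  d→4  [deg 2]
  3: d→3  [deg 1]
  4: a→3  tau→4  [deg 2]
Path to 1: a

Answer: DEADLOCK at state 1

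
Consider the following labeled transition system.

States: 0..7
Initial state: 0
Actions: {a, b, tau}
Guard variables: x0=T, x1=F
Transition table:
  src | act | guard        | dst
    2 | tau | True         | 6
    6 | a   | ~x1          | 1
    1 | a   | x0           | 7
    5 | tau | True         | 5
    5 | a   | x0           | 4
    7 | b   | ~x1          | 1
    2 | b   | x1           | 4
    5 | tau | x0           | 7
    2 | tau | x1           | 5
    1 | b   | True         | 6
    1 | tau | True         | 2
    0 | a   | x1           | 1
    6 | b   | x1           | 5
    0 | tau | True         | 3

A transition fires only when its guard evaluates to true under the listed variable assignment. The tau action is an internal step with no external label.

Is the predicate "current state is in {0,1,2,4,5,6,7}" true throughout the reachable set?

Inv-set: {0,1,2,4,5,6,7}
Reach set: {0,3}
  0: ok
  3: VIOLATES
reach 3 via tau — violates

Answer: INVARIANT VIOLATED at state 3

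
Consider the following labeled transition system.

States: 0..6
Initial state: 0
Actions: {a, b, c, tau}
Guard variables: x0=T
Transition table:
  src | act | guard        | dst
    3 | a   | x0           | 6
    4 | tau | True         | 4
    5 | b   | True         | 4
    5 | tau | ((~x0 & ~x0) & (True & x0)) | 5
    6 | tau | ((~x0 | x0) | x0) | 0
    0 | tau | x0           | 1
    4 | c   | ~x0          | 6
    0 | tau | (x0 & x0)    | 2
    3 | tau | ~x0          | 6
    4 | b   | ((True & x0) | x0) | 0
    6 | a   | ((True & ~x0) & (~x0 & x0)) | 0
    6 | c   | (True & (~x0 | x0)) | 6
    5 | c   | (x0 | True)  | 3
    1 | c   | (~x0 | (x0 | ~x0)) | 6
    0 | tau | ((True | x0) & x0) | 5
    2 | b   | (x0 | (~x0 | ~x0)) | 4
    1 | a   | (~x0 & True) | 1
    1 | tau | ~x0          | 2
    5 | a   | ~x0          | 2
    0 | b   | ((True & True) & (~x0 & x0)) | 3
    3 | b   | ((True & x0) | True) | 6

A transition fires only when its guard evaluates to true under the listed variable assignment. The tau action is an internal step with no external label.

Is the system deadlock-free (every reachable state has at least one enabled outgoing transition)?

Reachable = {0,1,2,3,4,5,6}
  0: tau→1  tau→2  tau→5  [3 exit(s)]
  1: c→6  [1 exit(s)]
  2: b→4  [1 exit(s)]
  3: a→6  b→6  [2 exit(s)]
  4: b→0  tau→4  [2 exit(s)]
  5: b→4  c→3  [2 exit(s)]
  6: c→6  tau→0  [2 exit(s)]

Answer: DEADLOCK-FREE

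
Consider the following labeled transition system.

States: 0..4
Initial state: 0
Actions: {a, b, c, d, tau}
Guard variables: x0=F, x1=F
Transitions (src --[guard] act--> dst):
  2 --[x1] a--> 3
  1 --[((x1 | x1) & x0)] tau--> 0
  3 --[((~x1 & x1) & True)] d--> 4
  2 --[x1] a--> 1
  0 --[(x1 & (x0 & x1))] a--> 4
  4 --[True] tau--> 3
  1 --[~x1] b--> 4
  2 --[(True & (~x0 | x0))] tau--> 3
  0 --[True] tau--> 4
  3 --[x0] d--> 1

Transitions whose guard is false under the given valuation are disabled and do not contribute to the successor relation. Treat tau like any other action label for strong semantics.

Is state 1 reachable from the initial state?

Guard filter leaves 4 enabled edge(s).
L0 = {0}
L1 = {4}  total {0,4}
L2 = {3}  total {0,3,4}
R = {0,3,4}

Answer: UNREACHABLE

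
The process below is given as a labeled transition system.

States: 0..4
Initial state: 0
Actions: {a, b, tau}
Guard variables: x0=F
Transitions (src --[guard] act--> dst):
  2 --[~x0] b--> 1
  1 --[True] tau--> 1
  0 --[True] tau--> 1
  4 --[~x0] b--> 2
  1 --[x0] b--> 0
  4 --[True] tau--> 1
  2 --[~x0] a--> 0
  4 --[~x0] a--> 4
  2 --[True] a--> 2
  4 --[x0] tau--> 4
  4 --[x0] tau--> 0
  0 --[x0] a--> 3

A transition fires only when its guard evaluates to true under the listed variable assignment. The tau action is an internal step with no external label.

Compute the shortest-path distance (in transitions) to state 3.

Answer: UNREACHABLE

Trace:
Breadth-first toward 3:
  Layer 0: {0}
  Layer 1: {1}
3 never appears.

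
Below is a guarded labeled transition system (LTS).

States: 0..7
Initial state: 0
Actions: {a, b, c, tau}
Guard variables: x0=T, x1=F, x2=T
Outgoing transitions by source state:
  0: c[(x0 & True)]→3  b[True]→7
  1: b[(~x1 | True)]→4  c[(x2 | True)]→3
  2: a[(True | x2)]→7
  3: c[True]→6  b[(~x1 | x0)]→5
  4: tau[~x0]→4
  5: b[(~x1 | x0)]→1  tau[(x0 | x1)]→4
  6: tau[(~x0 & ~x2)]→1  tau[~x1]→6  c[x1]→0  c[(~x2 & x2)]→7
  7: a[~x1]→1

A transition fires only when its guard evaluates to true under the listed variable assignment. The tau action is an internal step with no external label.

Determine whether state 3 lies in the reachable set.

Answer: REACHABLE

Working:
Guard filter leaves 11 enabled edge(s).
depth 0: {0}
depth 1: {3,7}  total {0,3,7}
depth 2: {1,5,6}  total {0,1,3,5,6,7}
depth 3: {4}  total {0,1,3,4,5,6,7}
Reach set: {0,1,3,4,5,6,7}
Path to 3: c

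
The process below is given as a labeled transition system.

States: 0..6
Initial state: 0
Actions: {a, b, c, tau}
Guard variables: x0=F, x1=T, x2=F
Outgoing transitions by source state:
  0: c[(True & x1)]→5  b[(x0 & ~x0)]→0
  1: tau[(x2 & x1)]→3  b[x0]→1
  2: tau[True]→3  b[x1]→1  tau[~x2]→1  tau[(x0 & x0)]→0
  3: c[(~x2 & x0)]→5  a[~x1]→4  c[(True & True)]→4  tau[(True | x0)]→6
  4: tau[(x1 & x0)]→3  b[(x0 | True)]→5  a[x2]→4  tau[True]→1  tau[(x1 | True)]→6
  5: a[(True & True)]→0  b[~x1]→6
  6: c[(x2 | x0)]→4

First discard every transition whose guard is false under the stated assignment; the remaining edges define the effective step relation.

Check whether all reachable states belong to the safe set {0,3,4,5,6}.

Allowed set {0,3,4,5,6}
Reach set: {0,5}
  0: safe
  5: safe

Answer: INVARIANT HOLDS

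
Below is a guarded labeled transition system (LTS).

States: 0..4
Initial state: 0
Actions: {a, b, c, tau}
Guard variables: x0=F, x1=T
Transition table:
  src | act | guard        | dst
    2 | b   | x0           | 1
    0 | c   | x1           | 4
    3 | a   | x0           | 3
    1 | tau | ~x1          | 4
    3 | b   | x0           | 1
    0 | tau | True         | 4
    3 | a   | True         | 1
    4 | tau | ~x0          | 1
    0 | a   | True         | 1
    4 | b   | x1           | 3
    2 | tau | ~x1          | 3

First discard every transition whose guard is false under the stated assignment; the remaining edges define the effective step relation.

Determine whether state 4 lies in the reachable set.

Answer: REACHABLE

Working:
After dropping false guards: 6 live edges.
L0 = {0}
L1 = {1,4}  now seen {0,1,4}
L2 = {3}  now seen {0,1,3,4}
R = {0,1,3,4}
witness 4: c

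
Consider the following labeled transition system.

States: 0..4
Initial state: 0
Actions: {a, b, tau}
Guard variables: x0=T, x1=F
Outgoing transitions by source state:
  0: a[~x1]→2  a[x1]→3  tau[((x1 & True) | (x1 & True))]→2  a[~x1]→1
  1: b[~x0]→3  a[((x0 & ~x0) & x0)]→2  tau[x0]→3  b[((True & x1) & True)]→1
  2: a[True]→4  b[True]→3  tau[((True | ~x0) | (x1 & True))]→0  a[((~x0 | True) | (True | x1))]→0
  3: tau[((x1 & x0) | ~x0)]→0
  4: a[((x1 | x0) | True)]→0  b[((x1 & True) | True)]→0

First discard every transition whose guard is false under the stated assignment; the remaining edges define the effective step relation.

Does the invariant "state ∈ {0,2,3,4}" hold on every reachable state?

Allowed set {0,2,3,4}
Reachable = {0,1,2,3,4}
  0: ✓
  1: VIOLATES
  2: ✓
  3: ✓
  4: ✓
counterexample path to 1: a

Answer: INVARIANT VIOLATED at state 1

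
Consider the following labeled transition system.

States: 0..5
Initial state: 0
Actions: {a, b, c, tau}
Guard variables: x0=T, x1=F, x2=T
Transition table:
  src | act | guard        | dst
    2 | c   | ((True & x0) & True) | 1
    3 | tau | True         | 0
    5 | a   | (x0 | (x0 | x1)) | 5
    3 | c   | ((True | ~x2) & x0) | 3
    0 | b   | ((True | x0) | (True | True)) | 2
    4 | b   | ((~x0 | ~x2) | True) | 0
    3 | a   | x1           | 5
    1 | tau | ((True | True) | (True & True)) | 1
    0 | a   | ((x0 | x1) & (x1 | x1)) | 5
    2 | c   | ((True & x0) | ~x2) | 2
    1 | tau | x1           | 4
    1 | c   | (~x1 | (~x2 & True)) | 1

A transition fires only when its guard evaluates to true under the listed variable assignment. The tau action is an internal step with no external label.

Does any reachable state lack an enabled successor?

Answer: DEADLOCK-FREE

Trace:
Reachable = {0,1,2}
  0: b→2  [1 out]
  1: c→1  tau→1  [2 out]
  2: c→1  c→2  [2 out]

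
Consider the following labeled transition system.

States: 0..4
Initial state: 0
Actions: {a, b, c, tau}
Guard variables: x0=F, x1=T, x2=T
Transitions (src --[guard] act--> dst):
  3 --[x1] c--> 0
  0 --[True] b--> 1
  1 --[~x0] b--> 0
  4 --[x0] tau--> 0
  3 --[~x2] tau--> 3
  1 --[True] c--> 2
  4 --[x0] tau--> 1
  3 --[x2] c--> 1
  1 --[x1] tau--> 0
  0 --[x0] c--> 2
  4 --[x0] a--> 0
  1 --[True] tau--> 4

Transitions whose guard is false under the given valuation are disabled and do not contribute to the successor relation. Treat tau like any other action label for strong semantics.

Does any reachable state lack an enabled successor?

Reachable = {0,1,2,4}
  0: b→1  [1 exit(s)]
  1: b→0  c→2  tau→0  tau→4  [4 exit(s)]
  2: ∅  [deadlock]
  4: ∅  [deadlock]
trace reaching 2: b·c

Answer: DEADLOCK at state 2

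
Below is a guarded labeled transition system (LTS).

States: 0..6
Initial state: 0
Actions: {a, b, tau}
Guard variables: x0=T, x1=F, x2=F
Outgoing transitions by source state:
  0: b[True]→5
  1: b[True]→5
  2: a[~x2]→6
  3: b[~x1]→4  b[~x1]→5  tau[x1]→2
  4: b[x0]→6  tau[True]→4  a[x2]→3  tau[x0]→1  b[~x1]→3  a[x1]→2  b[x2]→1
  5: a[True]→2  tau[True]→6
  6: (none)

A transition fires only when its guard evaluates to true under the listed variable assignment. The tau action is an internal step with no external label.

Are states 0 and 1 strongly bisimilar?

Compute ~ classes (split until stable):
  round 0: {{0,1,2,3,4,5,6}}
  round 1: {{0,1,3},{2},{4},{5},{6}}
  round 2: {{0,1},{2},{3},{4},{5},{6}}
stable after 3 split(s): 6 block(s)
0∈{0,1}, 1∈{0,1}

Answer: BISIMILAR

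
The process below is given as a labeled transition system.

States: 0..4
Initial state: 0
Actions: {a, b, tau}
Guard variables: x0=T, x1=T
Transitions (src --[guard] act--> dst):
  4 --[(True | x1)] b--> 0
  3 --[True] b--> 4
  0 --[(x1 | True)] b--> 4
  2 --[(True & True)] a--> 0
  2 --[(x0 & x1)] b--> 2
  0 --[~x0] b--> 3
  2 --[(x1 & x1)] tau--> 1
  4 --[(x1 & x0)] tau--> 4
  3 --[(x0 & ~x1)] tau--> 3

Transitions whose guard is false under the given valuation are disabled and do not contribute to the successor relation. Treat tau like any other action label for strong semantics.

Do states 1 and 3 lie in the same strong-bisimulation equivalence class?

Refine partition for ~:
  P[0] = {{0,1,2,3,4}}
  P[1] = {{0,3},{1},{2},{4}}
stable after 2 split(s): 4 block(s)
1∈{1}, 3∈{0,3}

Answer: NOT BISIMILAR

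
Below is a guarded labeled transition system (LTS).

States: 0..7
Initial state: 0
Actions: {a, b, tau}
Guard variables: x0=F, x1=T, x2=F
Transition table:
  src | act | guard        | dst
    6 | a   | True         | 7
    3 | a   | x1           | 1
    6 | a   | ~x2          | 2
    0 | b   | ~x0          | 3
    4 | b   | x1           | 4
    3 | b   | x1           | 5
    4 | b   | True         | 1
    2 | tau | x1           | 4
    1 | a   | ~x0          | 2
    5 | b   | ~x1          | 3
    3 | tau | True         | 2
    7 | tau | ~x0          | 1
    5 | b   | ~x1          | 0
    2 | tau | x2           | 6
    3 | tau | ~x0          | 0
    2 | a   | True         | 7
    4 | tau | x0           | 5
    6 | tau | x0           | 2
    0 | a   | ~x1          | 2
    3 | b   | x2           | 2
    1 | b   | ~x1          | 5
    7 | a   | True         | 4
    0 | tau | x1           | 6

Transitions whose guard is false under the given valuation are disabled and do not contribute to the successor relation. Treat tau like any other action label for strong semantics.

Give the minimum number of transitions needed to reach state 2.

Answer: 2

Trace:
Layered search for 2:
  L0 = {0}
  L1 = {3,6}
  L2 = {1,2,5,7}
depth(2)=2, e.g. b·tau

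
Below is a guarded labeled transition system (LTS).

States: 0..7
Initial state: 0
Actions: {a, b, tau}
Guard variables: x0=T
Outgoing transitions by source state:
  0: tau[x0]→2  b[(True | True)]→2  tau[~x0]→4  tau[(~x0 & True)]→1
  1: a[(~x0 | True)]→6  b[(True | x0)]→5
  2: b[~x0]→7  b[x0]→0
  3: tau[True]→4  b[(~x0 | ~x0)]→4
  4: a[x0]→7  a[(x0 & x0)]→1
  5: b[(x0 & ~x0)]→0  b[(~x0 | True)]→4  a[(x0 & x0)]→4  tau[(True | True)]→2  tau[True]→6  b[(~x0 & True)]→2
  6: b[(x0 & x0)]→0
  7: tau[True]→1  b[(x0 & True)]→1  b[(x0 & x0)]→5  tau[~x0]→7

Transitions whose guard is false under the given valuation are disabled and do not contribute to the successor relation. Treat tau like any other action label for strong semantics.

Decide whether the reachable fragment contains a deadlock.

Answer: DEADLOCK-FREE

Trace:
Reach set: {0,2}
  0: b→2  tau→2  [2 out]
  2: b→0  [1 out]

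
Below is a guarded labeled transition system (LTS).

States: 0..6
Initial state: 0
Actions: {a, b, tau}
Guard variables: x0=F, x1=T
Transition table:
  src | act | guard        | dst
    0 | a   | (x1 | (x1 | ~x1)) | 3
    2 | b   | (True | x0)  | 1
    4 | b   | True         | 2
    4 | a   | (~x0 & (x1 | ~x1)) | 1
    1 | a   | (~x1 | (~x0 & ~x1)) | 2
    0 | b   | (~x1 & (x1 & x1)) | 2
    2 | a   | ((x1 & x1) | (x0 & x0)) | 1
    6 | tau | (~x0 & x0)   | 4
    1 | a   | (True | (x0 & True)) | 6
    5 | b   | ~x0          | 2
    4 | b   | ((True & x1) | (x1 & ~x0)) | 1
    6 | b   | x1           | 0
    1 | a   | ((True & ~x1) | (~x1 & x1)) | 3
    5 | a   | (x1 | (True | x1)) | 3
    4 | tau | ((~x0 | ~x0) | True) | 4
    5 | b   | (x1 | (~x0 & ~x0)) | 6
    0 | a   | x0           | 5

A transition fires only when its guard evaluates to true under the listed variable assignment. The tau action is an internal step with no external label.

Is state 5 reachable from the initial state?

Answer: UNREACHABLE

Analysis:
Guard filter leaves 12 enabled edge(s).
depth 0: {0}
depth 1: {3}  cumulative {0,3}
R = {0,3}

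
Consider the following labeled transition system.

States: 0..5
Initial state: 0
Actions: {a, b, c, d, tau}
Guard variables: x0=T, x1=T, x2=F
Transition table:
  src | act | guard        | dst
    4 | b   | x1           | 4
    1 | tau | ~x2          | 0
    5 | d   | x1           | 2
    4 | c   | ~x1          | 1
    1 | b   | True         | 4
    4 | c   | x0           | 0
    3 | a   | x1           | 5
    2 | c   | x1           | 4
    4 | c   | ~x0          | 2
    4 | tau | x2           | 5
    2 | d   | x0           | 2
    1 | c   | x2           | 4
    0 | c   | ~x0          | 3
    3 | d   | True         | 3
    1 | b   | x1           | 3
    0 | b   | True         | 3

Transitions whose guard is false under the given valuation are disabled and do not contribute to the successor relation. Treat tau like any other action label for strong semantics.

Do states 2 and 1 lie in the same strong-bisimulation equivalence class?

Compute ~ classes (split until stable):
  P[0] = {{0,1,2,3,4,5}}
  P[1] = {{0},{1},{2},{3},{4},{5}}
stable after 2 split(s): 6 block(s)
[2]={2}  [1]={1}

Answer: NOT BISIMILAR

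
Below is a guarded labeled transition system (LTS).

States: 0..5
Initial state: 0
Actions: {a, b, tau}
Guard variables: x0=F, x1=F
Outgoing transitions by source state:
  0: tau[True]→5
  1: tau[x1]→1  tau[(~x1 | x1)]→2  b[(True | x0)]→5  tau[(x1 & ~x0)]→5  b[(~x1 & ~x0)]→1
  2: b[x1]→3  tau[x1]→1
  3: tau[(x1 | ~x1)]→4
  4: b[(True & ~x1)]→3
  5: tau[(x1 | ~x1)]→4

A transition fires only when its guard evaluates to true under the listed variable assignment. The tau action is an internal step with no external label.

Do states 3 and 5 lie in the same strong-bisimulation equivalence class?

Answer: BISIMILAR

Working:
Refine partition for ~:
  round 0: {{0,1,2,3,4,5}}
  round 1: {{0,3,5},{1},{2},{4}}
  round 2: {{0},{1},{2},{3,5},{4}}
5 equivalence class(es) (converged in 3)
3∈{3,5}, 5∈{3,5}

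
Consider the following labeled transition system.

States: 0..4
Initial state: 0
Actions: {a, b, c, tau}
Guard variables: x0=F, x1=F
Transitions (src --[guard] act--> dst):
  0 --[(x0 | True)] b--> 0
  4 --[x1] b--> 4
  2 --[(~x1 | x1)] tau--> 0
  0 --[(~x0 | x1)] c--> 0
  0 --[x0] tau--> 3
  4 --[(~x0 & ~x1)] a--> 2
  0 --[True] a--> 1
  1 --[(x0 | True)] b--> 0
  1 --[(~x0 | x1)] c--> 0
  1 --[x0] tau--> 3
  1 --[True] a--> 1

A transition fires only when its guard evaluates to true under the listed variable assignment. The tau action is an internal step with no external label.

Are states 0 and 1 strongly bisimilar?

Answer: BISIMILAR

Analysis:
Compute ~ classes (split until stable):
  P[0] = {{0,1,2,3,4}}
  P[1] = {{0,1},{2},{3},{4}}
4 equivalence class(es) (converged in 2)
0∈{0,1}, 1∈{0,1}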